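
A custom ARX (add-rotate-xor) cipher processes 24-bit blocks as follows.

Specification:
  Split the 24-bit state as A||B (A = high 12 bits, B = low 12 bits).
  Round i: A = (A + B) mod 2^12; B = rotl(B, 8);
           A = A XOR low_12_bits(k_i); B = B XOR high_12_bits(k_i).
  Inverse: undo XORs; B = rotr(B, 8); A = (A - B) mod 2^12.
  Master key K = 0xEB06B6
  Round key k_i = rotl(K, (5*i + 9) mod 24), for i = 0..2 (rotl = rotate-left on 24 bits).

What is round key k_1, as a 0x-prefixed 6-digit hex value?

K = 0xEB06B6
k_0 = rotl(K, (5*0+9) mod 24) = rotl(K, 9) = 0x0D6DD6
k_1 = rotl(K, (5*1+9) mod 24) = rotl(K, 14) = 0xADBAC1

0xADBAC1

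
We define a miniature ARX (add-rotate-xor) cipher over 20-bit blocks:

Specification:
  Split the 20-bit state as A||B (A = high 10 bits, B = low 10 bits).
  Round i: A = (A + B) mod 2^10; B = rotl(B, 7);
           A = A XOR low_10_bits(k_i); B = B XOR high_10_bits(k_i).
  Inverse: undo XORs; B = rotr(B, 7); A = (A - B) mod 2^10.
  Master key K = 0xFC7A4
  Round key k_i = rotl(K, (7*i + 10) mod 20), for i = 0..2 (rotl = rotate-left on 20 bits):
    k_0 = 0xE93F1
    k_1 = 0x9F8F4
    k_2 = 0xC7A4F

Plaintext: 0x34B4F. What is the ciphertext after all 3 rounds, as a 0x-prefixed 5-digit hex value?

0xEBC80

s_0 = plaintext = 0x34B4F
s_1 = Round(s_0, k_0) = 0xF404D
s_2 = Round(s_1, k_1) = 0x3A4F7
s_3 = Round(s_2, k_2) = 0xEBC80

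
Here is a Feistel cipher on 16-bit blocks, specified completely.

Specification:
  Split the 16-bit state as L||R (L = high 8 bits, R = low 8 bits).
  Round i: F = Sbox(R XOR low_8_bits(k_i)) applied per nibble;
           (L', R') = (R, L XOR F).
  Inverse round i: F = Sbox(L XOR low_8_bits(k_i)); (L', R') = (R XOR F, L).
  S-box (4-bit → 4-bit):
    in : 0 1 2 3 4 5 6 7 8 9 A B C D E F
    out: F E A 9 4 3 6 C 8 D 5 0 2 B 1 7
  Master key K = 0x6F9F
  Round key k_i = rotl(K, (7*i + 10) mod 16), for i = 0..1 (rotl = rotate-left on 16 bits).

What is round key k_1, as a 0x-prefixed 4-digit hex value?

0xDF3E

K = 0x6F9F
k_0 = rotl(K, (7*0+10) mod 16) = rotl(K, 10) = 0x7DBE
k_1 = rotl(K, (7*1+10) mod 16) = rotl(K, 1) = 0xDF3E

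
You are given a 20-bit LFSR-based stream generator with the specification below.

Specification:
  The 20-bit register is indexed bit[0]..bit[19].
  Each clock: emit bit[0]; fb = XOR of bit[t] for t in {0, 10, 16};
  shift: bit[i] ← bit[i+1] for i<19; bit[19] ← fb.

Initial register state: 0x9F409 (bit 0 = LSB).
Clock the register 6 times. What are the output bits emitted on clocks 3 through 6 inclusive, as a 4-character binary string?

reg_0 = 0x9F409
clock 1: out=1, reg = 0xCFA04
clock 2: out=0, reg = 0x67D02
clock 3: out=0, reg = 0xB3E81
clock 4: out=1, reg = 0xD9F40
clock 5: out=0, reg = 0x6CFA0
clock 6: out=0, reg = 0xB67D0

0100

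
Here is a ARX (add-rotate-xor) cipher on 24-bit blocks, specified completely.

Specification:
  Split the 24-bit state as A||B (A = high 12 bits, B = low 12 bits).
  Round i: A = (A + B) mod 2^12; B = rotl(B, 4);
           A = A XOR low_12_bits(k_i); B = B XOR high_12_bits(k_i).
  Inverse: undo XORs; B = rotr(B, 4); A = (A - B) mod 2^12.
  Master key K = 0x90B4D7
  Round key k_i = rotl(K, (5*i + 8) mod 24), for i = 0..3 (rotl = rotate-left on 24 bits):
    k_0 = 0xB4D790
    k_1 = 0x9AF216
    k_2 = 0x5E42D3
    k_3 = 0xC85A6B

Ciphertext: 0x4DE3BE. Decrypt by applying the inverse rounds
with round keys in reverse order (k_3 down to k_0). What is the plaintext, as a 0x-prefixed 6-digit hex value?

0x37895A

s_0 = ciphertext = 0x4DE3BE
s_1 = InvRound(s_0, k_3) = 0x2C2BF3
s_2 = InvRound(s_1, k_2) = 0x8307E1
s_3 = InvRound(s_2, k_1) = 0xB42EE4
s_4 = InvRound(s_3, k_0) = 0x37895A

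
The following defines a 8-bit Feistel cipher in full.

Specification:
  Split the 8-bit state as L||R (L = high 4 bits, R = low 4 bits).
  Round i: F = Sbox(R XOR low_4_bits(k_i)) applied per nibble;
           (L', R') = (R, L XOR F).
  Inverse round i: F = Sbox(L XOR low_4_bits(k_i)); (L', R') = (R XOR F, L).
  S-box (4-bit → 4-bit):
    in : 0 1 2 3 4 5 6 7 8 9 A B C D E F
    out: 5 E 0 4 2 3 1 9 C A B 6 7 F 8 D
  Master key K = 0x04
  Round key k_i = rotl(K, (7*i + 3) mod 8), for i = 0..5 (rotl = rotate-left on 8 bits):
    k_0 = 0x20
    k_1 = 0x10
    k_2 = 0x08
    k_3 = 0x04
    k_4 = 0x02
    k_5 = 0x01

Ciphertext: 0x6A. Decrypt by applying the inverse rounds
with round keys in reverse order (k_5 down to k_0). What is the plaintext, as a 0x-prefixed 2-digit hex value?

0x59

s_0 = ciphertext = 0x6A
s_1 = InvRound(s_0, k_5) = 0x36
s_2 = InvRound(s_1, k_4) = 0x83
s_3 = InvRound(s_2, k_3) = 0x48
s_4 = InvRound(s_3, k_2) = 0xF4
s_5 = InvRound(s_4, k_1) = 0x9F
s_6 = InvRound(s_5, k_0) = 0x59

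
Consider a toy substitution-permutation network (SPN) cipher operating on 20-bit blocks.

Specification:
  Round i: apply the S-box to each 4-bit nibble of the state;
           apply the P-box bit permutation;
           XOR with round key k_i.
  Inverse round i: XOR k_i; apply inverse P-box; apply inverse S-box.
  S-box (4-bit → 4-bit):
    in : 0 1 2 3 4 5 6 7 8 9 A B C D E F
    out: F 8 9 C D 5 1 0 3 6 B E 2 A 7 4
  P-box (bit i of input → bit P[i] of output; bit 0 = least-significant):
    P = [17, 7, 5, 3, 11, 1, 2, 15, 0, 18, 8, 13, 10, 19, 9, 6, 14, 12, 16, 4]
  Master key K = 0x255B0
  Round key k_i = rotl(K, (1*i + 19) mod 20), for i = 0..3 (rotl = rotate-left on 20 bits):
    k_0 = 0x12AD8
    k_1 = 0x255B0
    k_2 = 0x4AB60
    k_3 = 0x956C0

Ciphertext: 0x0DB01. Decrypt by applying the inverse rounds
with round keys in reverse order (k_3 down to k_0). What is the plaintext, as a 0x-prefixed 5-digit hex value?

s_0 = ciphertext = 0x0DB01
s_1 = InvRound(s_0, k_3) = 0xFA52C
s_2 = InvRound(s_1, k_2) = 0xF0752
s_3 = InvRound(s_2, k_1) = 0xEBCC9
s_4 = InvRound(s_3, k_0) = 0xBE816

0xBE816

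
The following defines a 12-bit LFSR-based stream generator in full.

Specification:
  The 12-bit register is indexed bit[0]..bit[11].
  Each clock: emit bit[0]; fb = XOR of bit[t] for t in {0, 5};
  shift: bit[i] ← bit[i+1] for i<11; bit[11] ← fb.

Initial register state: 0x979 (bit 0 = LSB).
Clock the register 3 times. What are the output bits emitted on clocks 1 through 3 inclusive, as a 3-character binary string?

100

reg_0 = 0x979
clock 1: out=1, reg = 0x4BC
clock 2: out=0, reg = 0xA5E
clock 3: out=0, reg = 0x52F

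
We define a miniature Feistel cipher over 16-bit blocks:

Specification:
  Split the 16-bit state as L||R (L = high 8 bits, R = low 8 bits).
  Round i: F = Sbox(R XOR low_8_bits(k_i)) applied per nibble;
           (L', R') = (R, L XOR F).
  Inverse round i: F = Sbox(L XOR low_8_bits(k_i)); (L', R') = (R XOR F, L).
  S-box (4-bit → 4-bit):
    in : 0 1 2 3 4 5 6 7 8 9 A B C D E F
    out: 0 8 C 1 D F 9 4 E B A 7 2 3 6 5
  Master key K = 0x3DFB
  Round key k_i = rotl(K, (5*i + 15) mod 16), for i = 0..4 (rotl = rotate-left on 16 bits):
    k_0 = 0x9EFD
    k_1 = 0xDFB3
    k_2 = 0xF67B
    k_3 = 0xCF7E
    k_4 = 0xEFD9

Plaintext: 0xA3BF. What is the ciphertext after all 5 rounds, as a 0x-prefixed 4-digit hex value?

s_0 = plaintext = 0xA3BF
s_1 = Round(s_0, k_0) = 0xBF7F
s_2 = Round(s_1, k_1) = 0x7F9D
s_3 = Round(s_2, k_2) = 0x9D16
s_4 = Round(s_3, k_3) = 0x1603
s_5 = Round(s_4, k_4) = 0x032C

0x032C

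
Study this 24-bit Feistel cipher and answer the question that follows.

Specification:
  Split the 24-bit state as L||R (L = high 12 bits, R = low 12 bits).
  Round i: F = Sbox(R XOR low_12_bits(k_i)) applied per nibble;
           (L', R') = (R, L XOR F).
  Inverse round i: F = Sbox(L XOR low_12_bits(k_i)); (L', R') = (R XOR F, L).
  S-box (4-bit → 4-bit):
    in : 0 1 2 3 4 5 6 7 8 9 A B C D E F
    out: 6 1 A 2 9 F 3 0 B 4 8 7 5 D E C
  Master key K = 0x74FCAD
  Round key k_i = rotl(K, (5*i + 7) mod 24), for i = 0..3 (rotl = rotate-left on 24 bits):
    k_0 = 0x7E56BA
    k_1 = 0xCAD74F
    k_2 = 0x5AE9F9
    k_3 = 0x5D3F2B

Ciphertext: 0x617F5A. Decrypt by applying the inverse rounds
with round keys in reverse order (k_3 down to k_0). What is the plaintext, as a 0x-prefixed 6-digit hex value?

s_0 = ciphertext = 0x617F5A
s_1 = InvRound(s_0, k_3) = 0xB7F617
s_2 = InvRound(s_1, k_2) = 0xCA4B7F
s_3 = InvRound(s_2, k_1) = 0xC98CA4
s_4 = InvRound(s_3, k_0) = 0x40EC98

0x40EC98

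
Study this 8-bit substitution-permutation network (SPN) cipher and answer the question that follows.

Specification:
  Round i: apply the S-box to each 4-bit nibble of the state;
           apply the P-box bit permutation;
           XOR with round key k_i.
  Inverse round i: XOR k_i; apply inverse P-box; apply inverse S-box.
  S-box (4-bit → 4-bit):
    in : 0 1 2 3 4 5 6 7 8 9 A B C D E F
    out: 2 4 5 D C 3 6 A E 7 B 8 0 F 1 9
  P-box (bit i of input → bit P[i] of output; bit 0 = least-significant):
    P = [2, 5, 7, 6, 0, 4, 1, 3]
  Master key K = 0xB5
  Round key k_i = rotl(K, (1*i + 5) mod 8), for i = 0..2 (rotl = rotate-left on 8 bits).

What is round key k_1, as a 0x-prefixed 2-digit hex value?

0x6D

K = 0xB5
k_0 = rotl(K, (1*0+5) mod 8) = rotl(K, 5) = 0xB6
k_1 = rotl(K, (1*1+5) mod 8) = rotl(K, 6) = 0x6D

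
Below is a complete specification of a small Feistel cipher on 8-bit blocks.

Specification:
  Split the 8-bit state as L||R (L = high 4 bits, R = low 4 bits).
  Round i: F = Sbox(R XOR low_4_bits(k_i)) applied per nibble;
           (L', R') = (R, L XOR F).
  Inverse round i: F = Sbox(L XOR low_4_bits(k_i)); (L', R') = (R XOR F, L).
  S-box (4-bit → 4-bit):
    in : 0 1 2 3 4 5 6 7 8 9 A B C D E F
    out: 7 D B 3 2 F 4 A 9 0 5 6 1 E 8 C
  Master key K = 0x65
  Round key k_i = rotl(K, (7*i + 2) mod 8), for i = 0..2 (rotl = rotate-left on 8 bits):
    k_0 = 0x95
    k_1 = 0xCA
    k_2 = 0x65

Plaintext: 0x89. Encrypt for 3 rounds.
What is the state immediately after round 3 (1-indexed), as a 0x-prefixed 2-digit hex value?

0xA5

s_0 = plaintext = 0x89
s_1 = Round(s_0, k_0) = 0x99
s_2 = Round(s_1, k_1) = 0x9A
s_3 = Round(s_2, k_2) = 0xA5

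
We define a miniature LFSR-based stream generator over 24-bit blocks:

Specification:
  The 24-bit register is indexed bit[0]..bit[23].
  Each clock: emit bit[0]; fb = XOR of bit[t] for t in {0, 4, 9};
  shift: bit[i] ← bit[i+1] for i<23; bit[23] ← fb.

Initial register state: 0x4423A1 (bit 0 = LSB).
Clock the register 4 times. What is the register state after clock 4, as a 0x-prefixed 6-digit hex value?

0xA4423A

reg_0 = 0x4423A1
clock 1: out=1, reg = 0x2211D0
clock 2: out=0, reg = 0x9108E8
clock 3: out=0, reg = 0x488474
clock 4: out=0, reg = 0xA4423A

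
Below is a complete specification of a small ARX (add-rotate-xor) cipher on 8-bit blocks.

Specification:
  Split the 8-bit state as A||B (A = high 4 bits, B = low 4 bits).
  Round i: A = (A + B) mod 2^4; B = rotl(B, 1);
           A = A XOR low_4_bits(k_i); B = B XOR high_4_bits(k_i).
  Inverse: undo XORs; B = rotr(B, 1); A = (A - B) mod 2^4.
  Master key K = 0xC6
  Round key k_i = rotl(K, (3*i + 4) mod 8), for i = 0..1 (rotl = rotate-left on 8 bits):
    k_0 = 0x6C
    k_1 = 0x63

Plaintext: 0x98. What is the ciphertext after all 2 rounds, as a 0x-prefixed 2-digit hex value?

0x78

s_0 = plaintext = 0x98
s_1 = Round(s_0, k_0) = 0xD7
s_2 = Round(s_1, k_1) = 0x78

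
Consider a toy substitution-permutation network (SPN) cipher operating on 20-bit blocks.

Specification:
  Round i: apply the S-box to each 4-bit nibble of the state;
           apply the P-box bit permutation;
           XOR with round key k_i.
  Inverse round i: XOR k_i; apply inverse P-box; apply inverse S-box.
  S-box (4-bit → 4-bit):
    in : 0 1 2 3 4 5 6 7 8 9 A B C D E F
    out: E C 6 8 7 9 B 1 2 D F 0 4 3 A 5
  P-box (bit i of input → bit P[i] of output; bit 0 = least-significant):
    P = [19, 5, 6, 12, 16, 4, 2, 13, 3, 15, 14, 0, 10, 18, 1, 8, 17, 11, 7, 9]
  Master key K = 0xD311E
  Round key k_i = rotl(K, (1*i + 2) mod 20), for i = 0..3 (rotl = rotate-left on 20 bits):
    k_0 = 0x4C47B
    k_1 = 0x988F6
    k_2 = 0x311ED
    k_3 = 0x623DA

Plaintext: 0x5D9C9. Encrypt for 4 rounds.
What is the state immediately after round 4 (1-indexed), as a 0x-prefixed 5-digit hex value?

0xC3842

s_0 = plaintext = 0x5D9C9
s_1 = Round(s_0, k_0) = 0xA9236
s_2 = Round(s_1, k_1) = 0x37754
s_3 = Round(s_2, k_2) = 0xA3785
s_4 = Round(s_3, k_3) = 0xC3842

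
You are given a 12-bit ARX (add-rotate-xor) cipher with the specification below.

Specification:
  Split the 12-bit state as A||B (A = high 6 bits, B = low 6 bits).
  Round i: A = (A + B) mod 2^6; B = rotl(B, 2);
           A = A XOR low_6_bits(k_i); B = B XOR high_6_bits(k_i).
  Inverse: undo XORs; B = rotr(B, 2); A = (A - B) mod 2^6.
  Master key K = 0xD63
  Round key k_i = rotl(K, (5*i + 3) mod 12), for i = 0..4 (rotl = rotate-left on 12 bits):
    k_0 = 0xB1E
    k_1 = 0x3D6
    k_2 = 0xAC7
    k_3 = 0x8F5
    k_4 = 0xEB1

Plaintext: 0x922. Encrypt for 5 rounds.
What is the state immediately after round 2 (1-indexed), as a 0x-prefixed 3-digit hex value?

s_0 = plaintext = 0x922
s_1 = Round(s_0, k_0) = 0x626
s_2 = Round(s_1, k_1) = 0xA15
s_3 = Round(s_2, k_2) = 0xEBE
s_4 = Round(s_3, k_3) = 0x358
s_5 = Round(s_4, k_4) = 0x51B

0xA15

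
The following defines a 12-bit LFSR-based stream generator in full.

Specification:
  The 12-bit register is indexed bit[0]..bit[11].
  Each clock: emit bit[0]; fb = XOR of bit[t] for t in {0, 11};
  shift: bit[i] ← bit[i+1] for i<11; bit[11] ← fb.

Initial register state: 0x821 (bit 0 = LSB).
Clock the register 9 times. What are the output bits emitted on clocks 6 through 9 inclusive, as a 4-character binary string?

reg_0 = 0x821
clock 1: out=1, reg = 0x410
clock 2: out=0, reg = 0x208
clock 3: out=0, reg = 0x104
clock 4: out=0, reg = 0x082
clock 5: out=0, reg = 0x041
clock 6: out=1, reg = 0x820
clock 7: out=0, reg = 0xC10
clock 8: out=0, reg = 0xE08
clock 9: out=0, reg = 0xF04

1000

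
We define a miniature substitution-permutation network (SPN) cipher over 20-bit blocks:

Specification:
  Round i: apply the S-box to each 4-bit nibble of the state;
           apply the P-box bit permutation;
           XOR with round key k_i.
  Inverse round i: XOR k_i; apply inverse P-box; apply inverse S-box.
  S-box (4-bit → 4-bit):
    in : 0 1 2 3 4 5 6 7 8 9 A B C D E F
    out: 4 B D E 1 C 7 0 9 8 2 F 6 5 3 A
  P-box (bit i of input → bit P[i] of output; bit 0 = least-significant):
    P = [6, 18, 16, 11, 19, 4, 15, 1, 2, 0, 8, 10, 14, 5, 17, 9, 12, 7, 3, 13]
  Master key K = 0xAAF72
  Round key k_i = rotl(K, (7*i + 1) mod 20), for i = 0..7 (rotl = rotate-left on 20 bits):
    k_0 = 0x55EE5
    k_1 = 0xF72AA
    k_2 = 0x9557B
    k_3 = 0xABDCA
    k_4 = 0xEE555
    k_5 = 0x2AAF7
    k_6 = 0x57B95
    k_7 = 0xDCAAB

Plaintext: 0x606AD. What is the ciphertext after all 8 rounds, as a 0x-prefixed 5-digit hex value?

s_0 = plaintext = 0x606AD
s_1 = Round(s_0, k_0) = 0x64F38
s_2 = Round(s_1, k_1) = 0xFAE71
s_3 = Round(s_2, k_2) = 0xD7D9E
s_4 = Round(s_3, k_3) = 0xEAC84
s_5 = Round(s_4, k_4) = 0x6F4B6
s_6 = Round(s_5, k_5) = 0xF3809
s_7 = Round(s_6, k_6) = 0x7D531
s_8 = Round(s_7, k_7) = 0xB07F9

0xB07F9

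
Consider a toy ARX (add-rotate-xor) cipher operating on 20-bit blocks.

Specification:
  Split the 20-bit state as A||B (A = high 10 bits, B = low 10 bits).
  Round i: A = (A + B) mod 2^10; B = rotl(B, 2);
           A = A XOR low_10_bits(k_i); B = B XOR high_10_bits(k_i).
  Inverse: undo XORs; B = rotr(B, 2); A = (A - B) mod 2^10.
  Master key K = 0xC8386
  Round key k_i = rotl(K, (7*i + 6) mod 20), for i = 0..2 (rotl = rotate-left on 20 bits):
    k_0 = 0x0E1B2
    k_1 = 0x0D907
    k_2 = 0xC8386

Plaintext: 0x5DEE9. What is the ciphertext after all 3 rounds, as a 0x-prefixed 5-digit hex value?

0x50A16

s_0 = plaintext = 0x5DEE9
s_1 = Round(s_0, k_0) = 0x74B9E
s_2 = Round(s_1, k_1) = 0x1DE4D
s_3 = Round(s_2, k_2) = 0x50A16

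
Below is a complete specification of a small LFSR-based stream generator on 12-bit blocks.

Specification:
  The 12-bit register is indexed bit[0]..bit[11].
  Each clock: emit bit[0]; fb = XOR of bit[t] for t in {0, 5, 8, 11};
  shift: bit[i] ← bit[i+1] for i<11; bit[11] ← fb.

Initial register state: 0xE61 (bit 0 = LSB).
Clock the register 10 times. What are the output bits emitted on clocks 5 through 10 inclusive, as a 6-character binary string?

reg_0 = 0xE61
clock 1: out=1, reg = 0xF30
clock 2: out=0, reg = 0xF98
clock 3: out=0, reg = 0x7CC
clock 4: out=0, reg = 0xBE6
clock 5: out=0, reg = 0xDF3
clock 6: out=1, reg = 0x6F9
clock 7: out=1, reg = 0x37C
clock 8: out=0, reg = 0x1BE
clock 9: out=0, reg = 0x0DF
clock 10: out=1, reg = 0x86F

011001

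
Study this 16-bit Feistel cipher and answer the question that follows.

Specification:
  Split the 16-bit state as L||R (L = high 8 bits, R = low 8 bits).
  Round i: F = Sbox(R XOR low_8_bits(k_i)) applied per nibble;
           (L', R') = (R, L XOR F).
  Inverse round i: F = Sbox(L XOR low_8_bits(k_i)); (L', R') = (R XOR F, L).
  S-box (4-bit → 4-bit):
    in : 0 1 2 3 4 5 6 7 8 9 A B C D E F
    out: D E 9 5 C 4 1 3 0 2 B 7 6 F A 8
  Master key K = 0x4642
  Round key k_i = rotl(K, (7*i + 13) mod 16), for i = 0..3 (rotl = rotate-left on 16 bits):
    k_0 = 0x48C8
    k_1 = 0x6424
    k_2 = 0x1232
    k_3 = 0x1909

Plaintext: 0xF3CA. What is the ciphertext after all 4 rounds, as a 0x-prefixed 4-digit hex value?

s_0 = plaintext = 0xF3CA
s_1 = Round(s_0, k_0) = 0xCA2A
s_2 = Round(s_1, k_1) = 0x2A10
s_3 = Round(s_2, k_2) = 0x10B3
s_4 = Round(s_3, k_3) = 0xB36B

0xB36B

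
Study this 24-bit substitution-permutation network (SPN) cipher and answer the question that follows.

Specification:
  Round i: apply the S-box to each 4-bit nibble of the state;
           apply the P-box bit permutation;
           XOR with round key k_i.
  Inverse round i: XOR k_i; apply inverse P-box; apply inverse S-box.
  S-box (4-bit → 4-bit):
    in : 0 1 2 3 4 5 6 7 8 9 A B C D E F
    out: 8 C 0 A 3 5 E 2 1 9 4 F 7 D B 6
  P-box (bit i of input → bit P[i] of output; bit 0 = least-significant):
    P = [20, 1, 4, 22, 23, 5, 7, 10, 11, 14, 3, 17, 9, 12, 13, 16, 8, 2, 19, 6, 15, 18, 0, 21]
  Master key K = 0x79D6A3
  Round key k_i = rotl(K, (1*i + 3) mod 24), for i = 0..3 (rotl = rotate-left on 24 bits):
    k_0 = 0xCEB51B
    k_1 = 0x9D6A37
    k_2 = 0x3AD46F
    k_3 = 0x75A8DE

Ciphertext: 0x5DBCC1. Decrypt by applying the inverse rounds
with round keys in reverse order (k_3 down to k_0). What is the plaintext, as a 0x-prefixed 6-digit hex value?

s_0 = ciphertext = 0x5DBCC1
s_1 = InvRound(s_0, k_3) = 0x1F7A0F
s_2 = InvRound(s_1, k_2) = 0xE0D832
s_3 = InvRound(s_2, k_1) = 0xBFB229
s_4 = InvRound(s_3, k_0) = 0x08923B

0x08923B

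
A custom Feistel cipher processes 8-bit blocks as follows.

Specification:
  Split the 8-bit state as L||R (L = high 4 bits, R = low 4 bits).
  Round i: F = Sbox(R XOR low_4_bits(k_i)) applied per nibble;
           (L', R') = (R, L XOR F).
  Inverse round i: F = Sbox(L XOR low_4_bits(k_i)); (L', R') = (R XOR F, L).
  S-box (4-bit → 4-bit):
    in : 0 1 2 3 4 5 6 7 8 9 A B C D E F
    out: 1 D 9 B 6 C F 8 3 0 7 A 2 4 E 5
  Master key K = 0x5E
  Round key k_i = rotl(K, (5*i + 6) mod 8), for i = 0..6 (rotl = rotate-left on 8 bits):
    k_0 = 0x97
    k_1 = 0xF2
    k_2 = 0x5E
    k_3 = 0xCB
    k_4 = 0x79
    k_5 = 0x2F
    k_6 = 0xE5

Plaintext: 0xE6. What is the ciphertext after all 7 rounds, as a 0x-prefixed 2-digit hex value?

s_0 = plaintext = 0xE6
s_1 = Round(s_0, k_0) = 0x63
s_2 = Round(s_1, k_1) = 0x3B
s_3 = Round(s_2, k_2) = 0xBF
s_4 = Round(s_3, k_3) = 0xFD
s_5 = Round(s_4, k_4) = 0xD9
s_6 = Round(s_5, k_5) = 0x92
s_7 = Round(s_6, k_6) = 0x21

0x21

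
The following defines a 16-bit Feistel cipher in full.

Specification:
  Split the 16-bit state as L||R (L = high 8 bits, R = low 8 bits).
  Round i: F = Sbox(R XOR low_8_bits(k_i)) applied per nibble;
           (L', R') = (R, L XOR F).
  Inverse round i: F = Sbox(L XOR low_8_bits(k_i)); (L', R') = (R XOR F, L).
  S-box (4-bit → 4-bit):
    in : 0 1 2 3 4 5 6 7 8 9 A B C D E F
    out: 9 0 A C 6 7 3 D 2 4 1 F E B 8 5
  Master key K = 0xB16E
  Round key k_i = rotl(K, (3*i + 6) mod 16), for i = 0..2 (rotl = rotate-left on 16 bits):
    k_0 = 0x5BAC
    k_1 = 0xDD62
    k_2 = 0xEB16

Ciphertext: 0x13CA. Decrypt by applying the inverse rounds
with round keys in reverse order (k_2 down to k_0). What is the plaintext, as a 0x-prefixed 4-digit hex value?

s_0 = ciphertext = 0x13CA
s_1 = InvRound(s_0, k_2) = 0x5D13
s_2 = InvRound(s_1, k_1) = 0xD65D
s_3 = InvRound(s_2, k_0) = 0x8CD6

0x8CD6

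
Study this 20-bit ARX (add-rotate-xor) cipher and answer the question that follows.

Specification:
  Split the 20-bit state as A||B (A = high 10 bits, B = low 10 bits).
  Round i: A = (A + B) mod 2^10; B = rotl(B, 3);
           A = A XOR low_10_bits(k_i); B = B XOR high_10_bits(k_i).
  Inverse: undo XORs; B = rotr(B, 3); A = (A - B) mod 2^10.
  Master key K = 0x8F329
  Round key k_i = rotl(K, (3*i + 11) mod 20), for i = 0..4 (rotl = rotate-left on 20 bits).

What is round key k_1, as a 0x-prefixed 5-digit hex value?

K = 0x8F329
k_0 = rotl(K, (3*0+11) mod 20) = rotl(K, 11) = 0x94C79
k_1 = rotl(K, (3*1+11) mod 20) = rotl(K, 14) = 0xA63CC

0xA63CC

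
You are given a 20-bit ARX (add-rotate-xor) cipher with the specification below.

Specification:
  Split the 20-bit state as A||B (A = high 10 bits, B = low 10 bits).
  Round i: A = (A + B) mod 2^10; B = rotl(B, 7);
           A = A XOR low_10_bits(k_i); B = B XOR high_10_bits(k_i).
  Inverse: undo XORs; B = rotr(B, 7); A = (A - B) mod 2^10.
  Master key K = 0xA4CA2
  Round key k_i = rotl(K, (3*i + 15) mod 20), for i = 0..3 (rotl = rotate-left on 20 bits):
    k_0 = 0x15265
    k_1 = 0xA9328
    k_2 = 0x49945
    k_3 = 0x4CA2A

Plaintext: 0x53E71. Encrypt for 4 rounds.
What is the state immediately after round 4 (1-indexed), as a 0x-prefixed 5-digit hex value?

s_0 = plaintext = 0x53E71
s_1 = Round(s_0, k_0) = 0x6949A
s_2 = Round(s_1, k_1) = 0x45FB7
s_3 = Round(s_2, k_2) = 0x62ED0
s_4 = Round(s_3, k_3) = 0x9C568

0x9C568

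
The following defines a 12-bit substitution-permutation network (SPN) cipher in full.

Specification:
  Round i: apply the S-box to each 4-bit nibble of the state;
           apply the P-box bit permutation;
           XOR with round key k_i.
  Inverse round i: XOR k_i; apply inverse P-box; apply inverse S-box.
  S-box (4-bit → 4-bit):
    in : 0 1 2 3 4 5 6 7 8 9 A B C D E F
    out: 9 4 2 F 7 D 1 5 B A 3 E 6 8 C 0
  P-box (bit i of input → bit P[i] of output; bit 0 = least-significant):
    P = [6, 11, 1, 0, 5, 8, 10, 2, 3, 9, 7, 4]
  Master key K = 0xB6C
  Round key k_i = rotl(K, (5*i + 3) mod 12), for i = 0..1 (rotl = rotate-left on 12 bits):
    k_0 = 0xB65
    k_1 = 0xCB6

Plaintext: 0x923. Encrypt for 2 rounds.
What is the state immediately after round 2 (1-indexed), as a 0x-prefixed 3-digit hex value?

0x9CA

s_0 = plaintext = 0x923
s_1 = Round(s_0, k_0) = 0x036
s_2 = Round(s_1, k_1) = 0x9CA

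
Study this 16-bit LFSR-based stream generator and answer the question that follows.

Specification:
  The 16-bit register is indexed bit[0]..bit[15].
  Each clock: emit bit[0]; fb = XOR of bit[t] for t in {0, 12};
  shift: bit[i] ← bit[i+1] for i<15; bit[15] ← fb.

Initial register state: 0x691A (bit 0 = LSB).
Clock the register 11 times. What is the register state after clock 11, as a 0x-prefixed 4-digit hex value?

reg_0 = 0x691A
clock 1: out=0, reg = 0x348D
clock 2: out=1, reg = 0x1A46
clock 3: out=0, reg = 0x8D23
clock 4: out=1, reg = 0xC691
clock 5: out=1, reg = 0xE348
clock 6: out=0, reg = 0x71A4
clock 7: out=0, reg = 0xB8D2
clock 8: out=0, reg = 0xDC69
clock 9: out=1, reg = 0x6E34
clock 10: out=0, reg = 0x371A
clock 11: out=0, reg = 0x9B8D

0x9B8D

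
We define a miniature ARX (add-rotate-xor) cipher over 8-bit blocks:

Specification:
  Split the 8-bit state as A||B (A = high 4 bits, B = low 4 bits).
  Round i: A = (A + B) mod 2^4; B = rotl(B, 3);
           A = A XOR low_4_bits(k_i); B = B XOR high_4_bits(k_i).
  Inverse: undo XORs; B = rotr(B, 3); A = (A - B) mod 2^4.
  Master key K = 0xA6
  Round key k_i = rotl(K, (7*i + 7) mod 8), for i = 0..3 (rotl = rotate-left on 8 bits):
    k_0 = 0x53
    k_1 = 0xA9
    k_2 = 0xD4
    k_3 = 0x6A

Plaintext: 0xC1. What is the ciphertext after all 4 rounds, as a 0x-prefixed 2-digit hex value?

0xB9

s_0 = plaintext = 0xC1
s_1 = Round(s_0, k_0) = 0xED
s_2 = Round(s_1, k_1) = 0x24
s_3 = Round(s_2, k_2) = 0x2F
s_4 = Round(s_3, k_3) = 0xB9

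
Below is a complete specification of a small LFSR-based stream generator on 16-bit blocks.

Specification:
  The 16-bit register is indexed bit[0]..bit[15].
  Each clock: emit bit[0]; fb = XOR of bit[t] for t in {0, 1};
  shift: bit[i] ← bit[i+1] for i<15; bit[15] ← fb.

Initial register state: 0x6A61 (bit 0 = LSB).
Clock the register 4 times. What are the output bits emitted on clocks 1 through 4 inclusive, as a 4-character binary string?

1000

reg_0 = 0x6A61
clock 1: out=1, reg = 0xB530
clock 2: out=0, reg = 0x5A98
clock 3: out=0, reg = 0x2D4C
clock 4: out=0, reg = 0x16A6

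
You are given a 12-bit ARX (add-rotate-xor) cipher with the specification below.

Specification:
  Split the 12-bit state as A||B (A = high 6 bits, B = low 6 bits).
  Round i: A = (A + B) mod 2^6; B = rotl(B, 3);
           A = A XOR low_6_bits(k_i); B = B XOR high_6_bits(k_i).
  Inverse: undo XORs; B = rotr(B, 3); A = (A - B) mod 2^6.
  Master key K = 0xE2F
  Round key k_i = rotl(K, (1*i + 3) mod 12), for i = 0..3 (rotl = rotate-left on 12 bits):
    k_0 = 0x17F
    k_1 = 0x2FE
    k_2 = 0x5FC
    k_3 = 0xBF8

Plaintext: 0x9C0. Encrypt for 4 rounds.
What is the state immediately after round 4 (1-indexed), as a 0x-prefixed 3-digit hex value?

s_0 = plaintext = 0x9C0
s_1 = Round(s_0, k_0) = 0x605
s_2 = Round(s_1, k_1) = 0x8E3
s_3 = Round(s_2, k_2) = 0xE8B
s_4 = Round(s_3, k_3) = 0xF76

0xF76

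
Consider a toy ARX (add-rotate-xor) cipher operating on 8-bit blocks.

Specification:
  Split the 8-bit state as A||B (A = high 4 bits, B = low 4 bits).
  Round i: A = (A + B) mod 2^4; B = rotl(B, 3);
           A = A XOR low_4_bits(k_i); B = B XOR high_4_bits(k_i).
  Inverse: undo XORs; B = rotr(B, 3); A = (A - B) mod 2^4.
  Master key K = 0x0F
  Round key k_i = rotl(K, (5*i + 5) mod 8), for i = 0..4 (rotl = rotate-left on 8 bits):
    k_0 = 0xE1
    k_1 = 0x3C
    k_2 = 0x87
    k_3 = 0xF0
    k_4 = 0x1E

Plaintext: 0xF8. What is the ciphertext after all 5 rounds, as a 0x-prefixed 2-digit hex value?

0xC0

s_0 = plaintext = 0xF8
s_1 = Round(s_0, k_0) = 0x6A
s_2 = Round(s_1, k_1) = 0xC6
s_3 = Round(s_2, k_2) = 0x5B
s_4 = Round(s_3, k_3) = 0x02
s_5 = Round(s_4, k_4) = 0xC0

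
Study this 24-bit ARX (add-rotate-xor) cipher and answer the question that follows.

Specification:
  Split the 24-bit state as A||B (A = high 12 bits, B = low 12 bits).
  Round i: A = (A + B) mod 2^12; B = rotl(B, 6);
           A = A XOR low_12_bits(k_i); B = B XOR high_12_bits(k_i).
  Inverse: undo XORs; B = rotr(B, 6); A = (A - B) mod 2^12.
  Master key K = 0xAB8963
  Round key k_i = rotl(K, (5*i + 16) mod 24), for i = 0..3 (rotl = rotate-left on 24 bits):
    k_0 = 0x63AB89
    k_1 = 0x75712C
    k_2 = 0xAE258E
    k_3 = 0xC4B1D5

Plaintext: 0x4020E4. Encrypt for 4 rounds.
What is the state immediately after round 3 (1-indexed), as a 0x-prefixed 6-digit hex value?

0xD21006

s_0 = plaintext = 0x4020E4
s_1 = Round(s_0, k_0) = 0xF6FF39
s_2 = Round(s_1, k_1) = 0xF8492B
s_3 = Round(s_2, k_2) = 0xD21006
s_4 = Round(s_3, k_3) = 0xCF2DCB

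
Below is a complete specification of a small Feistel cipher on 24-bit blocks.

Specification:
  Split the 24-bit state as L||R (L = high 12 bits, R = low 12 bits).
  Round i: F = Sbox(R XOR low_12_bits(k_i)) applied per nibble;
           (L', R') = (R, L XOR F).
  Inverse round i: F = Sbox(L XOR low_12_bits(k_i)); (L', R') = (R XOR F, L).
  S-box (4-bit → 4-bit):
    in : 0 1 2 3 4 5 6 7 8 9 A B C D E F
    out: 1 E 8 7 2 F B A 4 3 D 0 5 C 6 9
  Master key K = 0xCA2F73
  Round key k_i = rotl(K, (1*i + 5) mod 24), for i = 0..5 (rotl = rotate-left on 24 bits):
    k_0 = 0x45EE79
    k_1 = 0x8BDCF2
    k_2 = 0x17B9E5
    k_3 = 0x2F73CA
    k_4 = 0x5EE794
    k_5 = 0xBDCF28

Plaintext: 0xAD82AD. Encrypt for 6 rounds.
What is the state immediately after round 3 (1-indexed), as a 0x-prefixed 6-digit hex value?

0x5C9A9F

s_0 = plaintext = 0xAD82AD
s_1 = Round(s_0, k_0) = 0x2ADF1A
s_2 = Round(s_1, k_1) = 0xF1A5C9
s_3 = Round(s_2, k_2) = 0x5C9A9F
s_4 = Round(s_3, k_3) = 0xA9F636
s_5 = Round(s_4, k_4) = 0x636447
s_6 = Round(s_5, k_5) = 0x44768F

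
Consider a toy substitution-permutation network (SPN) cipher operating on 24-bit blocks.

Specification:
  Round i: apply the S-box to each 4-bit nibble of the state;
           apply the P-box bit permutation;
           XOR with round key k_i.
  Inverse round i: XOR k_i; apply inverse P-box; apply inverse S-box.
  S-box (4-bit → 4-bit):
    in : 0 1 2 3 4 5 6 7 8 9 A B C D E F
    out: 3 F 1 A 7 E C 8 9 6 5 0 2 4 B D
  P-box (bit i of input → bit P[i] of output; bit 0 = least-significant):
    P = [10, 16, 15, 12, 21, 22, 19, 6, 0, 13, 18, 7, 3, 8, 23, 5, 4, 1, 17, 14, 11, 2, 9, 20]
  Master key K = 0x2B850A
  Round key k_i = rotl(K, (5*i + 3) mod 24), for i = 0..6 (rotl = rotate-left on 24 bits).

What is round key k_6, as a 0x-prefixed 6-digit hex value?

0x0A1457

K = 0x2B850A
k_0 = rotl(K, (5*0+3) mod 24) = rotl(K, 3) = 0x5C2851
k_1 = rotl(K, (5*1+3) mod 24) = rotl(K, 8) = 0x850A2B
k_2 = rotl(K, (5*2+3) mod 24) = rotl(K, 13) = 0xA14570
k_3 = rotl(K, (5*3+3) mod 24) = rotl(K, 18) = 0x28AE14
k_4 = rotl(K, (5*4+3) mod 24) = rotl(K, 23) = 0x15C285
k_5 = rotl(K, (5*5+3) mod 24) = rotl(K, 4) = 0xB850A2
k_6 = rotl(K, (5*6+3) mod 24) = rotl(K, 9) = 0x0A1457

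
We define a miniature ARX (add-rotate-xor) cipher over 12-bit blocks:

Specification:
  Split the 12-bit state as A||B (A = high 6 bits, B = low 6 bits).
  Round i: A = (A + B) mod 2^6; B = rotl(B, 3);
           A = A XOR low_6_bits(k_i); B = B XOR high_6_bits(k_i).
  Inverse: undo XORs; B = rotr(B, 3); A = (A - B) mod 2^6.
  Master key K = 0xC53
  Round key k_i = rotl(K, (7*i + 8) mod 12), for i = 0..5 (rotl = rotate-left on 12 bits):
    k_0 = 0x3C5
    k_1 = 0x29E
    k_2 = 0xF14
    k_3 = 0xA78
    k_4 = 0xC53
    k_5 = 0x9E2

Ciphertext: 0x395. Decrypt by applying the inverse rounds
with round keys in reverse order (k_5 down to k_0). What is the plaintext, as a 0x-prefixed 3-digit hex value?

s_0 = ciphertext = 0x395
s_1 = InvRound(s_0, k_5) = 0x596
s_2 = InvRound(s_1, k_4) = 0x27C
s_3 = InvRound(s_2, k_3) = 0x1EA
s_4 = InvRound(s_3, k_2) = 0x872
s_5 = InvRound(s_4, k_1) = 0xE07
s_6 = InvRound(s_5, k_0) = 0xF01

0xF01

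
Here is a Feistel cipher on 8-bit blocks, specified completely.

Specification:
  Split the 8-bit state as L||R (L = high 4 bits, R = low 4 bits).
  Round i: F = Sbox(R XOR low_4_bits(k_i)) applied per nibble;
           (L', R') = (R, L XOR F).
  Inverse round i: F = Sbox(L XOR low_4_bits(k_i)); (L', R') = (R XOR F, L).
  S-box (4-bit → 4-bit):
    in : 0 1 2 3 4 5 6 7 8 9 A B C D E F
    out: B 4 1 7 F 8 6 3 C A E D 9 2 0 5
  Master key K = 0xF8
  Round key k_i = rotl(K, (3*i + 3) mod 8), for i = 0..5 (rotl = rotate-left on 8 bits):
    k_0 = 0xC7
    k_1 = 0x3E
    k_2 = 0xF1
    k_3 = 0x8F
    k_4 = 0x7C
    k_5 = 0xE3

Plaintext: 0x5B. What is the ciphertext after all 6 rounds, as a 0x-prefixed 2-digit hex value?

s_0 = plaintext = 0x5B
s_1 = Round(s_0, k_0) = 0xBC
s_2 = Round(s_1, k_1) = 0xCA
s_3 = Round(s_2, k_2) = 0xA1
s_4 = Round(s_3, k_3) = 0x1A
s_5 = Round(s_4, k_4) = 0xA7
s_6 = Round(s_5, k_5) = 0x75

0x75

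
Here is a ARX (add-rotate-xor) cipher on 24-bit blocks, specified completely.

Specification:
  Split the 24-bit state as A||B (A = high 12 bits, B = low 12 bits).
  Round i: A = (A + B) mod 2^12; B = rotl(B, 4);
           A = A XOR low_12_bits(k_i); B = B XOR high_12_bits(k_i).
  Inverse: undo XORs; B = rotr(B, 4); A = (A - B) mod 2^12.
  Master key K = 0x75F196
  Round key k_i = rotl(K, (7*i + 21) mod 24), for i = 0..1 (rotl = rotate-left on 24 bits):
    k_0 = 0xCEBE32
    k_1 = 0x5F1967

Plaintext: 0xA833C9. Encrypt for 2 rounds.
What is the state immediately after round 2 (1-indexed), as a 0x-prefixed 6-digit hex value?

s_0 = plaintext = 0xA833C9
s_1 = Round(s_0, k_0) = 0x07E078
s_2 = Round(s_1, k_1) = 0x991271

0x991271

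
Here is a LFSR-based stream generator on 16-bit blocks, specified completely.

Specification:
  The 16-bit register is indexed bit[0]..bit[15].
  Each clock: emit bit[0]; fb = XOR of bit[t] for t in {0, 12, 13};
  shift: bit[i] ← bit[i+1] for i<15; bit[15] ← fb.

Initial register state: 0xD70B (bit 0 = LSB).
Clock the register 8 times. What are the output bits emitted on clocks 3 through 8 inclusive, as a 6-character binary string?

reg_0 = 0xD70B
clock 1: out=1, reg = 0x6B85
clock 2: out=1, reg = 0x35C2
clock 3: out=0, reg = 0x1AE1
clock 4: out=1, reg = 0x0D70
clock 5: out=0, reg = 0x06B8
clock 6: out=0, reg = 0x035C
clock 7: out=0, reg = 0x01AE
clock 8: out=0, reg = 0x00D7

010000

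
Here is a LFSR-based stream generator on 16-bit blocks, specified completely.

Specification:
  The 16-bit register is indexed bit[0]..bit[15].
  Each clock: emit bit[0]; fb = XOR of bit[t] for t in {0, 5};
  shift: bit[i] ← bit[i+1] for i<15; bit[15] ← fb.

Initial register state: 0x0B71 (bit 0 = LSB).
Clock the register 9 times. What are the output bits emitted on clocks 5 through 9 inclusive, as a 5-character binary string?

11101

reg_0 = 0x0B71
clock 1: out=1, reg = 0x05B8
clock 2: out=0, reg = 0x82DC
clock 3: out=0, reg = 0x416E
clock 4: out=0, reg = 0xA0B7
clock 5: out=1, reg = 0x505B
clock 6: out=1, reg = 0xA82D
clock 7: out=1, reg = 0x5416
clock 8: out=0, reg = 0x2A0B
clock 9: out=1, reg = 0x9505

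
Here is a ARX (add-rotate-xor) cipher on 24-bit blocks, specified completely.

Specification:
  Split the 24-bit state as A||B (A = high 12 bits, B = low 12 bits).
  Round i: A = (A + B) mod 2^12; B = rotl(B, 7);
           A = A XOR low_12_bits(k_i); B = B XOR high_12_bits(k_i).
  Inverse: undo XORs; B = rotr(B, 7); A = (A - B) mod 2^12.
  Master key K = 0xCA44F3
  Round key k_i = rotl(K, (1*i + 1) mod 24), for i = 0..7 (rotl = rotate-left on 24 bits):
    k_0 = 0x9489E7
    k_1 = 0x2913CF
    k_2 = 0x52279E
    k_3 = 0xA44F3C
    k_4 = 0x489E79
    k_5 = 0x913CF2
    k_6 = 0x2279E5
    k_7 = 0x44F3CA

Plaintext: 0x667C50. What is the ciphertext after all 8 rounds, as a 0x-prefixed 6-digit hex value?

s_0 = plaintext = 0x667C50
s_1 = Round(s_0, k_0) = 0xB5012A
s_2 = Round(s_1, k_1) = 0xFB5798
s_3 = Round(s_2, k_2) = 0x0D391E
s_4 = Round(s_3, k_3) = 0x6CD50C
s_5 = Round(s_4, k_4) = 0x5A02A1
s_6 = Round(s_5, k_5) = 0x4B3986
s_7 = Round(s_6, k_6) = 0x7DC16B
s_8 = Round(s_7, k_7) = 0xA8D1C4

0xA8D1C4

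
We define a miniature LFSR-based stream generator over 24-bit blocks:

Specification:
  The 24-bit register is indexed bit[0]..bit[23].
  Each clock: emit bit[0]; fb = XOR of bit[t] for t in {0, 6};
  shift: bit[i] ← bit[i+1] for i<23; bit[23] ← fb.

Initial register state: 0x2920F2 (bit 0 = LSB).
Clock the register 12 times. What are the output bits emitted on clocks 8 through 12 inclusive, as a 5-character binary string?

10000

reg_0 = 0x2920F2
clock 1: out=0, reg = 0x949079
clock 2: out=1, reg = 0x4A483C
clock 3: out=0, reg = 0x25241E
clock 4: out=0, reg = 0x12920F
clock 5: out=1, reg = 0x894907
clock 6: out=1, reg = 0xC4A483
clock 7: out=1, reg = 0xE25241
clock 8: out=1, reg = 0x712920
clock 9: out=0, reg = 0x389490
clock 10: out=0, reg = 0x1C4A48
clock 11: out=0, reg = 0x8E2524
clock 12: out=0, reg = 0x471292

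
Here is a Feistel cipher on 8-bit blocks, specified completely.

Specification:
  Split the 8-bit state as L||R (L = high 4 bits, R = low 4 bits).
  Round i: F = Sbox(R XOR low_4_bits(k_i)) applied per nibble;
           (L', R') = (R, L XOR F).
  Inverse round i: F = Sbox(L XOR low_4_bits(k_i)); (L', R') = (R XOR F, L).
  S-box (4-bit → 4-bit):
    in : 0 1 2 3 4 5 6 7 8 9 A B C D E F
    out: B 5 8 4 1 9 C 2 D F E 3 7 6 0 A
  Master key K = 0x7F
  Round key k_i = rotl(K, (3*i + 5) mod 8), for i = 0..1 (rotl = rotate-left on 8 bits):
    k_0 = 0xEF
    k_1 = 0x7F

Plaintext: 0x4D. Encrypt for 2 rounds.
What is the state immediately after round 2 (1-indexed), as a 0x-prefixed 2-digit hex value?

s_0 = plaintext = 0x4D
s_1 = Round(s_0, k_0) = 0xDC
s_2 = Round(s_1, k_1) = 0xC9

0xC9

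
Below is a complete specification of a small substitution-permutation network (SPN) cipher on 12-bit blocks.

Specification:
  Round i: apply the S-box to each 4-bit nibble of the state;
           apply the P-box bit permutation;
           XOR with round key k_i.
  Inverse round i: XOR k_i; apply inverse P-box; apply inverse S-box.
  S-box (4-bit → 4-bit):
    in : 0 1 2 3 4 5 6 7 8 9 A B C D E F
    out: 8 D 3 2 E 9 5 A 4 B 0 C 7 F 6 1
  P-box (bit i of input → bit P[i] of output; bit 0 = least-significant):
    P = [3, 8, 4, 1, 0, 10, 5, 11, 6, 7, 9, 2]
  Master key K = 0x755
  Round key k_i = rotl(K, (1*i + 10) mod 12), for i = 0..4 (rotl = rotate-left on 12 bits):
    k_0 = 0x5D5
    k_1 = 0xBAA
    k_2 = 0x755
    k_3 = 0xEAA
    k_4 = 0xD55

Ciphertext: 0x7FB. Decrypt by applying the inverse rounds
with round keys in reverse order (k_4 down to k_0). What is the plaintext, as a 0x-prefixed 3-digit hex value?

0x25D

s_0 = ciphertext = 0x7FB
s_1 = InvRound(s_0, k_4) = 0x4B5
s_2 = InvRound(s_1, k_3) = 0xB51
s_3 = InvRound(s_2, k_2) = 0x07A
s_4 = InvRound(s_3, k_1) = 0xC0E
s_5 = InvRound(s_4, k_0) = 0x25D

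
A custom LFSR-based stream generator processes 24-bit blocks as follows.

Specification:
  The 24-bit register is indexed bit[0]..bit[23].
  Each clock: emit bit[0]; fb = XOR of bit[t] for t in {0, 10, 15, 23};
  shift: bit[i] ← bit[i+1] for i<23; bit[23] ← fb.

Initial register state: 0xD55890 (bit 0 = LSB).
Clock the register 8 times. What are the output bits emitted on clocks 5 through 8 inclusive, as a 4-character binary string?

1001

reg_0 = 0xD55890
clock 1: out=0, reg = 0xEAAC48
clock 2: out=0, reg = 0xF55624
clock 3: out=0, reg = 0x7AAB12
clock 4: out=0, reg = 0xBD5589
clock 5: out=1, reg = 0xDEAAC4
clock 6: out=0, reg = 0x6F5562
clock 7: out=0, reg = 0xB7AAB1
clock 8: out=1, reg = 0xDBD558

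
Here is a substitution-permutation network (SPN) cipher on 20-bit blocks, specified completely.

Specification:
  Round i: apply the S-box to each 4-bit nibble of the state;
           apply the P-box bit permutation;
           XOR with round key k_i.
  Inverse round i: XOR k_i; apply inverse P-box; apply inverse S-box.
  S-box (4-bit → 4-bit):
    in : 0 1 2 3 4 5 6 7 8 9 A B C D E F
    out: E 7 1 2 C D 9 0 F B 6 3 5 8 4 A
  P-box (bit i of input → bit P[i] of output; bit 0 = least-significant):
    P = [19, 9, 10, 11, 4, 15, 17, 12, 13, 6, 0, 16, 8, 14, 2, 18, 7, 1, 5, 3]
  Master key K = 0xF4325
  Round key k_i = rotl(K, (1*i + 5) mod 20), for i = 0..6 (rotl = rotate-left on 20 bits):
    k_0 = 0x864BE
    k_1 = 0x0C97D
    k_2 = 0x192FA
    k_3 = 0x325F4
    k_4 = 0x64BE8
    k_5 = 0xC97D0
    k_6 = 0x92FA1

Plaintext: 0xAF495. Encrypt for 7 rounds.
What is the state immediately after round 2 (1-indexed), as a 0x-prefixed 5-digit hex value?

s_0 = plaintext = 0xAF495
s_1 = Round(s_0, k_0) = 0x5B88D
s_2 = Round(s_1, k_1) = 0x33084
s_3 = Round(s_2, k_2) = 0x24EA9
s_4 = Round(s_3, k_3) = 0xDAF71
s_5 = Round(s_4, k_4) = 0xF0DA4
s_6 = Round(s_5, k_5) = 0xB5BDE
s_7 = Round(s_6, k_6) = 0xD1A67

0x33084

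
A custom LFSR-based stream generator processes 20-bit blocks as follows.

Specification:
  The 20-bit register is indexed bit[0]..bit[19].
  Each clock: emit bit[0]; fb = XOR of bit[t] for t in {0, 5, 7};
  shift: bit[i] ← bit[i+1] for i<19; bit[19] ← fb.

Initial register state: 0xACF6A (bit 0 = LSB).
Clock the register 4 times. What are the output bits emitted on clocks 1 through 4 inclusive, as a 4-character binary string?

reg_0 = 0xACF6A
clock 1: out=0, reg = 0xD67B5
clock 2: out=1, reg = 0xEB3DA
clock 3: out=0, reg = 0xF59ED
clock 4: out=1, reg = 0xFACF6

0101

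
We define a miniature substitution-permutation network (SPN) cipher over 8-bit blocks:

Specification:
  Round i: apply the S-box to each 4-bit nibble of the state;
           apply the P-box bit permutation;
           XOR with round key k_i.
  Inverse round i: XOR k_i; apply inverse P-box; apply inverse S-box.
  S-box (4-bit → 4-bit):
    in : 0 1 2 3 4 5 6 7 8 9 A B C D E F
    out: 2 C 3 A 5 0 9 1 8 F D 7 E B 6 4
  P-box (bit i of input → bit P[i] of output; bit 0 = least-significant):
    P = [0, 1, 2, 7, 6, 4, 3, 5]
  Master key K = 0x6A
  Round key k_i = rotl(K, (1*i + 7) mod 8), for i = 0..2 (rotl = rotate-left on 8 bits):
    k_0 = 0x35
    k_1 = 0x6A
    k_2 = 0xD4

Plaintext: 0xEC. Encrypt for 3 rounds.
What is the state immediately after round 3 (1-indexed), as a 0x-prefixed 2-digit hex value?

s_0 = plaintext = 0xEC
s_1 = Round(s_0, k_0) = 0xAB
s_2 = Round(s_1, k_1) = 0x05
s_3 = Round(s_2, k_2) = 0xC4

0xC4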